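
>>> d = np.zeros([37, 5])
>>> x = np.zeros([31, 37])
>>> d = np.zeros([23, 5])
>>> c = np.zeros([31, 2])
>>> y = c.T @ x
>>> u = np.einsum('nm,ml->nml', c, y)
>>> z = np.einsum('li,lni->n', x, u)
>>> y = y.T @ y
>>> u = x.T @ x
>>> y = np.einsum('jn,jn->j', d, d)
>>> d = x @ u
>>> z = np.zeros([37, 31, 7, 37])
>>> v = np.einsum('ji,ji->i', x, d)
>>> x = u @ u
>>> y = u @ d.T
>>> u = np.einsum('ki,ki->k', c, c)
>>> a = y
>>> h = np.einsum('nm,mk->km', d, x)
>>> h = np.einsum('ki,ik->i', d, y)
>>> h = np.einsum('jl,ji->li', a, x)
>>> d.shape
(31, 37)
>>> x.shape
(37, 37)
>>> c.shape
(31, 2)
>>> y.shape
(37, 31)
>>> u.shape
(31,)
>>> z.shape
(37, 31, 7, 37)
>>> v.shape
(37,)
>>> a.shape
(37, 31)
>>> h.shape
(31, 37)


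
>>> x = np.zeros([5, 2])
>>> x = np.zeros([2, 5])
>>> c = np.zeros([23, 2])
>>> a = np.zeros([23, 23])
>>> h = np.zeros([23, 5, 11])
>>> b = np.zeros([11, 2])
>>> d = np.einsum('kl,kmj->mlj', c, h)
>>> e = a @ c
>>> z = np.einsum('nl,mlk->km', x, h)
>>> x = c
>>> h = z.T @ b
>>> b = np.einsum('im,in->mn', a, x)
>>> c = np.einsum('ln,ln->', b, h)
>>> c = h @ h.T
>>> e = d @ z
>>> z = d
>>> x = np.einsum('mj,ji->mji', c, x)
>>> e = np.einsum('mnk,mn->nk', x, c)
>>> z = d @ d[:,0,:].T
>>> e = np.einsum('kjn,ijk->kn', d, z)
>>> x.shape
(23, 23, 2)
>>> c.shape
(23, 23)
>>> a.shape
(23, 23)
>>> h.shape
(23, 2)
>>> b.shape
(23, 2)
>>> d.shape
(5, 2, 11)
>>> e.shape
(5, 11)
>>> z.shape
(5, 2, 5)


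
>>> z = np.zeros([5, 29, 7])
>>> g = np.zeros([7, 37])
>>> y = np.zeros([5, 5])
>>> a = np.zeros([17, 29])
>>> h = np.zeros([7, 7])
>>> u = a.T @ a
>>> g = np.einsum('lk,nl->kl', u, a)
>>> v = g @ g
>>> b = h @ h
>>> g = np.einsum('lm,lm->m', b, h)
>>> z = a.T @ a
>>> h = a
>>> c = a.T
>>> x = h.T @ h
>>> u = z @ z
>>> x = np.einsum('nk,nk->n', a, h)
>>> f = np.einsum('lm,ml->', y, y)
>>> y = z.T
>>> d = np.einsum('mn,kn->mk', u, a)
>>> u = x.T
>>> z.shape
(29, 29)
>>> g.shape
(7,)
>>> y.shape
(29, 29)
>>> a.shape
(17, 29)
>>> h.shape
(17, 29)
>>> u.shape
(17,)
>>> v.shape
(29, 29)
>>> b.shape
(7, 7)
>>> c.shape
(29, 17)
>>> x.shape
(17,)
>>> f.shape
()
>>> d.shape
(29, 17)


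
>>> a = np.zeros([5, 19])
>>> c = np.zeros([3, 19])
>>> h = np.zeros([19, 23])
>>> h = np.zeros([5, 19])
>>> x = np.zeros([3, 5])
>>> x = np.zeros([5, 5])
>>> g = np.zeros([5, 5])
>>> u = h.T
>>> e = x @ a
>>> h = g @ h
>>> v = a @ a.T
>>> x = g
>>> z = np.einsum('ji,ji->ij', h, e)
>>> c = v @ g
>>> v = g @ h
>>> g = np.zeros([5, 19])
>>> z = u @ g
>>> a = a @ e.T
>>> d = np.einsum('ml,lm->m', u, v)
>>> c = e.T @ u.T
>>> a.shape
(5, 5)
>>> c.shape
(19, 19)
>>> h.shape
(5, 19)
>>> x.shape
(5, 5)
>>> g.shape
(5, 19)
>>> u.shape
(19, 5)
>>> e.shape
(5, 19)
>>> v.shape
(5, 19)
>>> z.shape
(19, 19)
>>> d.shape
(19,)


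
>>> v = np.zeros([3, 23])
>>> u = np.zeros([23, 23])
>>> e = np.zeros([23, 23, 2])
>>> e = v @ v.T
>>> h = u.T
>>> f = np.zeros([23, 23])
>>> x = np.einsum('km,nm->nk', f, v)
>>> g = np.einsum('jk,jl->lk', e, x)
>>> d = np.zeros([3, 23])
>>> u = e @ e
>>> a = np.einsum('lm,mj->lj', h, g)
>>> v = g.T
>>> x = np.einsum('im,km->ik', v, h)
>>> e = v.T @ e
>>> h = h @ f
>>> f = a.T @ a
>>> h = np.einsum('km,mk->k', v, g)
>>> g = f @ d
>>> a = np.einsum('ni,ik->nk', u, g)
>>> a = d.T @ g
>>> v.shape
(3, 23)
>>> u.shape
(3, 3)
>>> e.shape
(23, 3)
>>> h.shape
(3,)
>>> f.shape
(3, 3)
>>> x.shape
(3, 23)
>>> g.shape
(3, 23)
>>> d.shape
(3, 23)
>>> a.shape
(23, 23)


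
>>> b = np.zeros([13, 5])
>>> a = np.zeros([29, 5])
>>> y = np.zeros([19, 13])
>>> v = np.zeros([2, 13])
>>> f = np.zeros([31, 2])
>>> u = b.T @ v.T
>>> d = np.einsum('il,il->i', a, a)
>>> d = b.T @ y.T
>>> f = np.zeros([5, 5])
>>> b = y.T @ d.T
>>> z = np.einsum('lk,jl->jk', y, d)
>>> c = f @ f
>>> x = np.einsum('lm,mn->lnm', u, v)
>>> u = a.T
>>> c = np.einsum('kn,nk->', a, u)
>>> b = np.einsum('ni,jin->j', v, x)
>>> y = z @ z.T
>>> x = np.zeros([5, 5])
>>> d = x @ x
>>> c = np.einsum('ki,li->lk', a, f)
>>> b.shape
(5,)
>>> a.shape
(29, 5)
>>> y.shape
(5, 5)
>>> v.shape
(2, 13)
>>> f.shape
(5, 5)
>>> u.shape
(5, 29)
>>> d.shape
(5, 5)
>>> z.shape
(5, 13)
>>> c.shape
(5, 29)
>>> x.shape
(5, 5)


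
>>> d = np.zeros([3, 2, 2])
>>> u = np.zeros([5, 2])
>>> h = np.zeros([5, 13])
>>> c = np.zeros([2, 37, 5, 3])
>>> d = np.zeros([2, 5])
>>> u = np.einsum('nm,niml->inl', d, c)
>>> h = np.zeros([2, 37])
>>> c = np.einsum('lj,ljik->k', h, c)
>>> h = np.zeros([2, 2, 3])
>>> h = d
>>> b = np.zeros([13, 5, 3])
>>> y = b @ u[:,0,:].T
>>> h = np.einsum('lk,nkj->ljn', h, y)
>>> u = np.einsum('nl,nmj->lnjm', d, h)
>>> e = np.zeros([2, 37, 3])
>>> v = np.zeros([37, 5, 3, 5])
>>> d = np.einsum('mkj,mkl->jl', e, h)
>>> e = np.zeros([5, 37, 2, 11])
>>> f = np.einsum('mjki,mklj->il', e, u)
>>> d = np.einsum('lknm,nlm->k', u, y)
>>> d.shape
(2,)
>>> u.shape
(5, 2, 13, 37)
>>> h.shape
(2, 37, 13)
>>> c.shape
(3,)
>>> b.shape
(13, 5, 3)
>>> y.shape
(13, 5, 37)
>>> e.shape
(5, 37, 2, 11)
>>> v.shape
(37, 5, 3, 5)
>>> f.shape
(11, 13)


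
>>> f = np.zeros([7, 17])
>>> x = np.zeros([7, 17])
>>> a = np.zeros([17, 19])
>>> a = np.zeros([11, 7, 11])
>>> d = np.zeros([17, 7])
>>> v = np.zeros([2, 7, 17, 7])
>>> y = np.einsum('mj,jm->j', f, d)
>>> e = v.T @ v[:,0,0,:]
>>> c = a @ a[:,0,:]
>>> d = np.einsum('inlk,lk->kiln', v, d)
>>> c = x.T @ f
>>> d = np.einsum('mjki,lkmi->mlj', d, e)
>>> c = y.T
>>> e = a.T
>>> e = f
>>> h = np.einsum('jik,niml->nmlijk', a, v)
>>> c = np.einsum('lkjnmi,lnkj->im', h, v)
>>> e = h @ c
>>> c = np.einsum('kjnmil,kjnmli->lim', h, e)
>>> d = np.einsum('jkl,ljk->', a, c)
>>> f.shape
(7, 17)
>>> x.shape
(7, 17)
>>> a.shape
(11, 7, 11)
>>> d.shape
()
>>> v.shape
(2, 7, 17, 7)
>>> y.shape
(17,)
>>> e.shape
(2, 17, 7, 7, 11, 11)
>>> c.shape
(11, 11, 7)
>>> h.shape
(2, 17, 7, 7, 11, 11)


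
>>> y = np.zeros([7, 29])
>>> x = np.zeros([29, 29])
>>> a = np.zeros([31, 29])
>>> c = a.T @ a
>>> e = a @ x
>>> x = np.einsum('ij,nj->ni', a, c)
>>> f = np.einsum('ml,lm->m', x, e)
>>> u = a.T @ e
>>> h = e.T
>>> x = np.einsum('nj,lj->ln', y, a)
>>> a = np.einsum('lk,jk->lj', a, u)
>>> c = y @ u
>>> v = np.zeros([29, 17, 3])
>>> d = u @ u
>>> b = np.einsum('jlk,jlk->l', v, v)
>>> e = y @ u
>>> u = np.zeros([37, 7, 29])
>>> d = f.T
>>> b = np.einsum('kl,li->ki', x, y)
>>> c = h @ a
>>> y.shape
(7, 29)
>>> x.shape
(31, 7)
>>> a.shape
(31, 29)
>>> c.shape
(29, 29)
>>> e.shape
(7, 29)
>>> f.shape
(29,)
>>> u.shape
(37, 7, 29)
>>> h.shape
(29, 31)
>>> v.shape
(29, 17, 3)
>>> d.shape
(29,)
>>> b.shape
(31, 29)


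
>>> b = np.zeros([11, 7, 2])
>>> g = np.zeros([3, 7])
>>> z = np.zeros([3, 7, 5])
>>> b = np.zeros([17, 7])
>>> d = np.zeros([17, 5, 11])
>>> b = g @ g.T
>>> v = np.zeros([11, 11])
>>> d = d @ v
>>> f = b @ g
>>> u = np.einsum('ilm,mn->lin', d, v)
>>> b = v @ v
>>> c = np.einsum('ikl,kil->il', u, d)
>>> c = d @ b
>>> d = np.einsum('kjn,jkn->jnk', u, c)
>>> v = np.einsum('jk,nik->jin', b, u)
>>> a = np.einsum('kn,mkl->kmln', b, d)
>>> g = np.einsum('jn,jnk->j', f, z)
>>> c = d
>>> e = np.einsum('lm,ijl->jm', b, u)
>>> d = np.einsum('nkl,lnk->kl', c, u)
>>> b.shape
(11, 11)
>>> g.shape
(3,)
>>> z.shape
(3, 7, 5)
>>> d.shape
(11, 5)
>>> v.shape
(11, 17, 5)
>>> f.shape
(3, 7)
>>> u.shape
(5, 17, 11)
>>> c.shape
(17, 11, 5)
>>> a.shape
(11, 17, 5, 11)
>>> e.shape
(17, 11)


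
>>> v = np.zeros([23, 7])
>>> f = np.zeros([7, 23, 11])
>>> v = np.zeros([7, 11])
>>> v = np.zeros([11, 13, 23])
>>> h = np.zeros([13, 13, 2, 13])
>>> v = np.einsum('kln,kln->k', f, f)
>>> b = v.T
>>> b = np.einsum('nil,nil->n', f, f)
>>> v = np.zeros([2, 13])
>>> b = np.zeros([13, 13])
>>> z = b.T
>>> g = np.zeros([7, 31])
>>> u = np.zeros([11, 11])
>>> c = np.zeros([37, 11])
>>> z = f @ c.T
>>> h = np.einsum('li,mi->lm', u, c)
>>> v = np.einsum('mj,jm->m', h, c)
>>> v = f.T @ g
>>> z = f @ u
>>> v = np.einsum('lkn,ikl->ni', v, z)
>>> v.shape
(31, 7)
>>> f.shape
(7, 23, 11)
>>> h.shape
(11, 37)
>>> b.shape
(13, 13)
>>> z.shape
(7, 23, 11)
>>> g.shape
(7, 31)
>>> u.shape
(11, 11)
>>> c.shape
(37, 11)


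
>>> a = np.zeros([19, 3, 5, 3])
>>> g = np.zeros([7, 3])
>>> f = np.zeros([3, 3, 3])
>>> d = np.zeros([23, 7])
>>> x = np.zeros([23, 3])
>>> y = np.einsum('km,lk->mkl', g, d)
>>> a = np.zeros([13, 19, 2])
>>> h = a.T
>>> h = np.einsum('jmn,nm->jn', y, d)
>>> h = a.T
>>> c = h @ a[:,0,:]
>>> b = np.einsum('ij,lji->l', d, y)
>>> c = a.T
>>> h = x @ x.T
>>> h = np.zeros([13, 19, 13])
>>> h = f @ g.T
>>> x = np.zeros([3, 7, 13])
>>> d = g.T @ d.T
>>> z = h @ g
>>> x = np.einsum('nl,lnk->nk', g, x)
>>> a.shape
(13, 19, 2)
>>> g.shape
(7, 3)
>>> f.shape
(3, 3, 3)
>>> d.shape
(3, 23)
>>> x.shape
(7, 13)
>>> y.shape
(3, 7, 23)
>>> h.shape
(3, 3, 7)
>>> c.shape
(2, 19, 13)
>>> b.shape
(3,)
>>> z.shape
(3, 3, 3)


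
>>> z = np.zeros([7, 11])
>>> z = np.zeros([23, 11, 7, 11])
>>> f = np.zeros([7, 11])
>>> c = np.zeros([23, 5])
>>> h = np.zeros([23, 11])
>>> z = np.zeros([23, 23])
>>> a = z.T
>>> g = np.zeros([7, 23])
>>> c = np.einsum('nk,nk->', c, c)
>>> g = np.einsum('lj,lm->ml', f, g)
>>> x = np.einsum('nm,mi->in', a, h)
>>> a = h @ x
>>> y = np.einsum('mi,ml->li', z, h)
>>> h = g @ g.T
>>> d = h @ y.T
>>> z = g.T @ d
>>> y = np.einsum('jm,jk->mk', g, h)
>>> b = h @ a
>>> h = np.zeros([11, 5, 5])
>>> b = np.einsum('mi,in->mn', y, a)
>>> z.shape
(7, 11)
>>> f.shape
(7, 11)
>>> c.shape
()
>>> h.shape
(11, 5, 5)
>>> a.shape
(23, 23)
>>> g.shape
(23, 7)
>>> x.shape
(11, 23)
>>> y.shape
(7, 23)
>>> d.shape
(23, 11)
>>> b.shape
(7, 23)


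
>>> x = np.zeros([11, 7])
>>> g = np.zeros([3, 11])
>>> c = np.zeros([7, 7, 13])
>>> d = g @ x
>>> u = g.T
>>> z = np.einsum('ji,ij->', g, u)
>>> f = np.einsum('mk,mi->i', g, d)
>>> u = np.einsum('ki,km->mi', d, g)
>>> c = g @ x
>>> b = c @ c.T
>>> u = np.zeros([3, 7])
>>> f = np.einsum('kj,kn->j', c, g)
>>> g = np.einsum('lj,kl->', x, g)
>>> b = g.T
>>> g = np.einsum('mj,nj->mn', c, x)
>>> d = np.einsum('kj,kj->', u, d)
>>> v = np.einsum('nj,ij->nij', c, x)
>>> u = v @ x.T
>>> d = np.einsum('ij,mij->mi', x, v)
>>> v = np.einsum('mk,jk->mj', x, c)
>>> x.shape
(11, 7)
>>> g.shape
(3, 11)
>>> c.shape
(3, 7)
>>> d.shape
(3, 11)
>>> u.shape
(3, 11, 11)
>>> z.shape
()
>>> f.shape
(7,)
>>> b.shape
()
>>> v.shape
(11, 3)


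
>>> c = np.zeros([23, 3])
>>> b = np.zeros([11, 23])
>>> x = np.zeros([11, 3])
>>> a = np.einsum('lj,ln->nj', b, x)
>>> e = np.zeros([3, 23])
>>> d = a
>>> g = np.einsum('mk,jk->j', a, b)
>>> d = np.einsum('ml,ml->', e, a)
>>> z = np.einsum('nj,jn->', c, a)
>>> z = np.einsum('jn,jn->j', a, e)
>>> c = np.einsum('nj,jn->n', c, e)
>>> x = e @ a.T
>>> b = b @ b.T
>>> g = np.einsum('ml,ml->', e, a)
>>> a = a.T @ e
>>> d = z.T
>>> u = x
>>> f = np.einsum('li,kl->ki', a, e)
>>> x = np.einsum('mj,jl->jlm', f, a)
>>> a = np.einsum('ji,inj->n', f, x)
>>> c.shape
(23,)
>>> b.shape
(11, 11)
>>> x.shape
(23, 23, 3)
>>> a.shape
(23,)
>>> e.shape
(3, 23)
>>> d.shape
(3,)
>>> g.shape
()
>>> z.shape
(3,)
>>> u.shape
(3, 3)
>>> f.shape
(3, 23)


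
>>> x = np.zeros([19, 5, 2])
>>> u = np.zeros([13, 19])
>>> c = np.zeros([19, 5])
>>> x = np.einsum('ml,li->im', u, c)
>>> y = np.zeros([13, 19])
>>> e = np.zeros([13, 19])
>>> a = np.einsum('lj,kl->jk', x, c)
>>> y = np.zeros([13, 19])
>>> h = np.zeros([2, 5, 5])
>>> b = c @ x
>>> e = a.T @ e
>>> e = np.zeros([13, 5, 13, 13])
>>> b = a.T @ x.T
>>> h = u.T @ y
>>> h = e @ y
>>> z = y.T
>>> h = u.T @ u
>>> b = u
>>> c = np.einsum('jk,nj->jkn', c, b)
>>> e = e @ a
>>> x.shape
(5, 13)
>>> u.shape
(13, 19)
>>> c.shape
(19, 5, 13)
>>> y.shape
(13, 19)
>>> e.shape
(13, 5, 13, 19)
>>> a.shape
(13, 19)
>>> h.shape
(19, 19)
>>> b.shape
(13, 19)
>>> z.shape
(19, 13)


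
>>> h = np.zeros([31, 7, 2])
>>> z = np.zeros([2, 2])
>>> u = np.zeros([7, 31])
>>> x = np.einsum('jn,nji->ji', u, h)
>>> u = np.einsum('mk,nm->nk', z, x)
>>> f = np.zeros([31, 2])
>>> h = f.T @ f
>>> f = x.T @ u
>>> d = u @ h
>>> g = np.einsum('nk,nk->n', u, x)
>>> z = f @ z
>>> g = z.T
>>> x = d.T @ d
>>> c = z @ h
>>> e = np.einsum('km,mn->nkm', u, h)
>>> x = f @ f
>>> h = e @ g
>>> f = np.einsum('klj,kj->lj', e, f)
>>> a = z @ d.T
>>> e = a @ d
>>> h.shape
(2, 7, 2)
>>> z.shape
(2, 2)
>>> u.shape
(7, 2)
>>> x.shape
(2, 2)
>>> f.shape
(7, 2)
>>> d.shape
(7, 2)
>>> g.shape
(2, 2)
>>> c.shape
(2, 2)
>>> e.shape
(2, 2)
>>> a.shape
(2, 7)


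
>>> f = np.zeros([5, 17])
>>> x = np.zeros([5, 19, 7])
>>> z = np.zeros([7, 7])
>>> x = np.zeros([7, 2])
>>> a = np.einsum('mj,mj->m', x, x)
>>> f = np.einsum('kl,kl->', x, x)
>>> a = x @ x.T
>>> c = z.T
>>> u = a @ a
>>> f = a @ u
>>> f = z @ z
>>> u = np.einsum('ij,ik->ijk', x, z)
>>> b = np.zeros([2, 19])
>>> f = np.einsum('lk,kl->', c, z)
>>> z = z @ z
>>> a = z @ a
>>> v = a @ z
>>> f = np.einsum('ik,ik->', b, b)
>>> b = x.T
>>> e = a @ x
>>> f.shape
()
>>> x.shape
(7, 2)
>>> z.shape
(7, 7)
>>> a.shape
(7, 7)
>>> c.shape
(7, 7)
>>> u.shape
(7, 2, 7)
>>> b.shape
(2, 7)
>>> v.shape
(7, 7)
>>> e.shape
(7, 2)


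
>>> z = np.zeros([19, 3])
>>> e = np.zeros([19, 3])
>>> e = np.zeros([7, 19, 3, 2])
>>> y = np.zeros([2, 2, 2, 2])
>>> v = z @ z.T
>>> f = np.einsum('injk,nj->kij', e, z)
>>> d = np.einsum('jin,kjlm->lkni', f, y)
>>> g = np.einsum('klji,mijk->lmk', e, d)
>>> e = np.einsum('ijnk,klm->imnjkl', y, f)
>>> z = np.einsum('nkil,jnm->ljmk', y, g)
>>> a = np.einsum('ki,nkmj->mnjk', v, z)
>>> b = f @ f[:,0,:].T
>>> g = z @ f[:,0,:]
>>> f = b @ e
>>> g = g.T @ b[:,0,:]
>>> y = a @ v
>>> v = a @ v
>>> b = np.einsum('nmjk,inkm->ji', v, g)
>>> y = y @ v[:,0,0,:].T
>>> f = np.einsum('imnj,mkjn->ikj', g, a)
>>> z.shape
(2, 19, 7, 2)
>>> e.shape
(2, 3, 2, 2, 2, 7)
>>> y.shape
(7, 2, 2, 7)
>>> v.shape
(7, 2, 2, 19)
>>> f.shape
(3, 2, 2)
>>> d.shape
(2, 2, 3, 7)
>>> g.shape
(3, 7, 19, 2)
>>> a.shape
(7, 2, 2, 19)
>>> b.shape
(2, 3)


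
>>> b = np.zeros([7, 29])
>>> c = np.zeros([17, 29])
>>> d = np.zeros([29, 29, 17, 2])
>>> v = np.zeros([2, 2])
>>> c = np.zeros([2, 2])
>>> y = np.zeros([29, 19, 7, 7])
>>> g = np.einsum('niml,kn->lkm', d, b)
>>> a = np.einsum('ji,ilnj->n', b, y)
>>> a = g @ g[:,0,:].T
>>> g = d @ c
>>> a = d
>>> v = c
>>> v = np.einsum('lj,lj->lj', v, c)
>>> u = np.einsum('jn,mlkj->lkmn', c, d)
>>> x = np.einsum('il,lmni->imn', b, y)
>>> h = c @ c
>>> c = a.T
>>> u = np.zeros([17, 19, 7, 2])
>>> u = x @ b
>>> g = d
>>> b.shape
(7, 29)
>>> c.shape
(2, 17, 29, 29)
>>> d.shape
(29, 29, 17, 2)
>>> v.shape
(2, 2)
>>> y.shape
(29, 19, 7, 7)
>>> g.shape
(29, 29, 17, 2)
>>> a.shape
(29, 29, 17, 2)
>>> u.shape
(7, 19, 29)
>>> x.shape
(7, 19, 7)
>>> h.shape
(2, 2)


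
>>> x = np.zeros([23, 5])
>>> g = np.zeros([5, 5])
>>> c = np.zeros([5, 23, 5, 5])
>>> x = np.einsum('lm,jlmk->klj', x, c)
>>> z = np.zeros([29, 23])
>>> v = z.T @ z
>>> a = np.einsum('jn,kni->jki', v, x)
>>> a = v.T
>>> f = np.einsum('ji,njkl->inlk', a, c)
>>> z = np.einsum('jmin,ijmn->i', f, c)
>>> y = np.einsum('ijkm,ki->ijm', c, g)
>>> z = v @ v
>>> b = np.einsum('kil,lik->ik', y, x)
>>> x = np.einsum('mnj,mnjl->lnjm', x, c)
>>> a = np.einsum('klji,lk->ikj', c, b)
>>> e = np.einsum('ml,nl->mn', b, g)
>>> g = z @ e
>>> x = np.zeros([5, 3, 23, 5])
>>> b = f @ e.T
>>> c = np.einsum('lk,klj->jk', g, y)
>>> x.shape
(5, 3, 23, 5)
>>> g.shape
(23, 5)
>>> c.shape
(5, 5)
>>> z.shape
(23, 23)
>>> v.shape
(23, 23)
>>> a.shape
(5, 5, 5)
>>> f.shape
(23, 5, 5, 5)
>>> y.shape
(5, 23, 5)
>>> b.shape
(23, 5, 5, 23)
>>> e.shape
(23, 5)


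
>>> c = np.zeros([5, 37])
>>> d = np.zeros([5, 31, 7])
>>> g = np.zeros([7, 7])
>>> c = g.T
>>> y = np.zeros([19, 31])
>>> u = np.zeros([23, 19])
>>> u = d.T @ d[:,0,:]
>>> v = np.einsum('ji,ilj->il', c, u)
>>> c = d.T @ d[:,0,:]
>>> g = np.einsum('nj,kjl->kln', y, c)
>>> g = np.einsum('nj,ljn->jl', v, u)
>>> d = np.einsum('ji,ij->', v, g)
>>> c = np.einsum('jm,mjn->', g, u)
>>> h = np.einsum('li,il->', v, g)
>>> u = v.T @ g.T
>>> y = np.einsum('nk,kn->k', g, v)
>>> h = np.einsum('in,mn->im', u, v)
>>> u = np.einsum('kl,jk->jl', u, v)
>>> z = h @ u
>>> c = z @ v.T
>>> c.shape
(31, 7)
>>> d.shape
()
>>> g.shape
(31, 7)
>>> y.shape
(7,)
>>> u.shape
(7, 31)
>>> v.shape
(7, 31)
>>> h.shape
(31, 7)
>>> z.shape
(31, 31)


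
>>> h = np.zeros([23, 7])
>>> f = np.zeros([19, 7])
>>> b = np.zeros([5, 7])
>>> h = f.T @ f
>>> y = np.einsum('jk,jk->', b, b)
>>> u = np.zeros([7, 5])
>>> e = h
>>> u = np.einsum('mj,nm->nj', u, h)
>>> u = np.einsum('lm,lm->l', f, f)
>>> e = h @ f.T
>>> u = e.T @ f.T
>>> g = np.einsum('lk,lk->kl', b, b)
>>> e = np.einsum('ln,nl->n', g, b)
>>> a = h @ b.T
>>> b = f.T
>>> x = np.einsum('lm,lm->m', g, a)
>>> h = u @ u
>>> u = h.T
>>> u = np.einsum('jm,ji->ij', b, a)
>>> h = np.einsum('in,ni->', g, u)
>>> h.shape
()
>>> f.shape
(19, 7)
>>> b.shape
(7, 19)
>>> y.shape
()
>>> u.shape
(5, 7)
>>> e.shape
(5,)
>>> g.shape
(7, 5)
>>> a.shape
(7, 5)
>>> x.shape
(5,)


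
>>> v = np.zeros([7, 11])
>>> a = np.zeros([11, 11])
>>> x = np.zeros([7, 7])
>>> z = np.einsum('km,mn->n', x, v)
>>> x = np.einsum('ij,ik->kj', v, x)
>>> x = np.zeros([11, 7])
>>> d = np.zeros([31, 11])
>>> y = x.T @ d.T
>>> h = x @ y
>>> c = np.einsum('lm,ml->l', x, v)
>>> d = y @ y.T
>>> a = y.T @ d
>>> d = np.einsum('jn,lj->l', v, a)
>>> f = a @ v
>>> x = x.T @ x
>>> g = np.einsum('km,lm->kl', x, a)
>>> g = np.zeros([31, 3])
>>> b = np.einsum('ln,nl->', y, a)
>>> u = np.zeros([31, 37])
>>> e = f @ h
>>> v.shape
(7, 11)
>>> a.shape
(31, 7)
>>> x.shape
(7, 7)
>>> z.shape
(11,)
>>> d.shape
(31,)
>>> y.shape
(7, 31)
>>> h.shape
(11, 31)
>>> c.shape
(11,)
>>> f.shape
(31, 11)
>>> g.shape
(31, 3)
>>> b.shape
()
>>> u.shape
(31, 37)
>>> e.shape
(31, 31)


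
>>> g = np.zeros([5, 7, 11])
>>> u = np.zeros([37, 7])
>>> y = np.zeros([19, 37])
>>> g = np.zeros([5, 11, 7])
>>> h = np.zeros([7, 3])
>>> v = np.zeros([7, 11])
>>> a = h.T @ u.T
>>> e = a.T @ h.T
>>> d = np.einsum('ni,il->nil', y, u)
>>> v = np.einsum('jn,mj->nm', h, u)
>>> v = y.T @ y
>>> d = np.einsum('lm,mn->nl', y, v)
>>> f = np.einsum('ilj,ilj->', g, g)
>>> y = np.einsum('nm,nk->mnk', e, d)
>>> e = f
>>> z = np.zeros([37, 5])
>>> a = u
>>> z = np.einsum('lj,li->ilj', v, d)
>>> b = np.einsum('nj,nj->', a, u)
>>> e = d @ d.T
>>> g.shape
(5, 11, 7)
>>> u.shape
(37, 7)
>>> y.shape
(7, 37, 19)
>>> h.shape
(7, 3)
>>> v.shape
(37, 37)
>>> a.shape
(37, 7)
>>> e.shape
(37, 37)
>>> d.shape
(37, 19)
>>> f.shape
()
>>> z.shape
(19, 37, 37)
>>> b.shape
()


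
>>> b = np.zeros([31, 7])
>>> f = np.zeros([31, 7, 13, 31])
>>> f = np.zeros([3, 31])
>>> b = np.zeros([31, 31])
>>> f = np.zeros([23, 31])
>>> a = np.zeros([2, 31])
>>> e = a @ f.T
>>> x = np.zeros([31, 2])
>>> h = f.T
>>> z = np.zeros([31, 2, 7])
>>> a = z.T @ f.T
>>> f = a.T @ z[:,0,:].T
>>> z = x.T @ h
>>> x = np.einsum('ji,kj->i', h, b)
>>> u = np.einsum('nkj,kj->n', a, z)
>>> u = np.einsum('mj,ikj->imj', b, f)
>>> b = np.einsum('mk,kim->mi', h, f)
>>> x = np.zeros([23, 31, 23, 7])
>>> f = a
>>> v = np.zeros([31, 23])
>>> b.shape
(31, 2)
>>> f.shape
(7, 2, 23)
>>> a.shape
(7, 2, 23)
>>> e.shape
(2, 23)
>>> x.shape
(23, 31, 23, 7)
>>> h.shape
(31, 23)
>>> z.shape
(2, 23)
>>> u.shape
(23, 31, 31)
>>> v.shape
(31, 23)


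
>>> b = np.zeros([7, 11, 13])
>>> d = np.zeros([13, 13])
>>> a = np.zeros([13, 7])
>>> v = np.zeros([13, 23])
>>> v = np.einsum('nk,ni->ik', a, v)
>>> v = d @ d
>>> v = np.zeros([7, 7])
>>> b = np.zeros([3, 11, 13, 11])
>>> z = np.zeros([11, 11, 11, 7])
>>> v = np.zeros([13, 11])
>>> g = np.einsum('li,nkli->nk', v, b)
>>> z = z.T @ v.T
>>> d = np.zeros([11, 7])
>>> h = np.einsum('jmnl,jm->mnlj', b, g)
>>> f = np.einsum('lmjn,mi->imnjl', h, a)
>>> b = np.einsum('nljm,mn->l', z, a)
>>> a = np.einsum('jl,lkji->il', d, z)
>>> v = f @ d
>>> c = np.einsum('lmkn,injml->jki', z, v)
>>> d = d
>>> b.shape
(11,)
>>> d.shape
(11, 7)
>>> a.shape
(13, 7)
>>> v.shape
(7, 13, 3, 11, 7)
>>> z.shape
(7, 11, 11, 13)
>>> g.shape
(3, 11)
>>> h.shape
(11, 13, 11, 3)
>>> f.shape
(7, 13, 3, 11, 11)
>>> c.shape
(3, 11, 7)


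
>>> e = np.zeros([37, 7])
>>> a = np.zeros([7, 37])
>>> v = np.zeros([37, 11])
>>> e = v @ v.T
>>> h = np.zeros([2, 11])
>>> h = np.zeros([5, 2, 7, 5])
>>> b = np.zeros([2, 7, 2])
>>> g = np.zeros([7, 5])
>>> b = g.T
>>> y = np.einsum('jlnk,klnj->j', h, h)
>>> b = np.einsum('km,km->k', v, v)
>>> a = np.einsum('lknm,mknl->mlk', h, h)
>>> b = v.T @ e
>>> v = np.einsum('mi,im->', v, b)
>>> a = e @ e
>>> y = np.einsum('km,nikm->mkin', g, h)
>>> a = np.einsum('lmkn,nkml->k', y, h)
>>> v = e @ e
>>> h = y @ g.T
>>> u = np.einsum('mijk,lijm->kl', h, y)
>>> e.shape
(37, 37)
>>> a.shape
(2,)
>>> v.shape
(37, 37)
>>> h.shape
(5, 7, 2, 7)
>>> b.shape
(11, 37)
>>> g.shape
(7, 5)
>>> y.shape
(5, 7, 2, 5)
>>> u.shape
(7, 5)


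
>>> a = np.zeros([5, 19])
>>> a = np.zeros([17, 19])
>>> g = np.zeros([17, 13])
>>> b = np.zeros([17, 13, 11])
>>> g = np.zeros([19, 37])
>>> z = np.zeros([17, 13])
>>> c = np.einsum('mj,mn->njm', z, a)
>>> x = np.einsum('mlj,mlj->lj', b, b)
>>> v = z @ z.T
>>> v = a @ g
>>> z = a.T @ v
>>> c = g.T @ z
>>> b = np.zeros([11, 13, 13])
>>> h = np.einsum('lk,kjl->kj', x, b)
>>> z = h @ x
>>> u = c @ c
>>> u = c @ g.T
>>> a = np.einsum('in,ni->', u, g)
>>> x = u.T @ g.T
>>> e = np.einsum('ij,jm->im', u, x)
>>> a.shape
()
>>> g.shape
(19, 37)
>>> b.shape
(11, 13, 13)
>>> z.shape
(11, 11)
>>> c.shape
(37, 37)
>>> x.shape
(19, 19)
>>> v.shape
(17, 37)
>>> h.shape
(11, 13)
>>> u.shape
(37, 19)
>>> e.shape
(37, 19)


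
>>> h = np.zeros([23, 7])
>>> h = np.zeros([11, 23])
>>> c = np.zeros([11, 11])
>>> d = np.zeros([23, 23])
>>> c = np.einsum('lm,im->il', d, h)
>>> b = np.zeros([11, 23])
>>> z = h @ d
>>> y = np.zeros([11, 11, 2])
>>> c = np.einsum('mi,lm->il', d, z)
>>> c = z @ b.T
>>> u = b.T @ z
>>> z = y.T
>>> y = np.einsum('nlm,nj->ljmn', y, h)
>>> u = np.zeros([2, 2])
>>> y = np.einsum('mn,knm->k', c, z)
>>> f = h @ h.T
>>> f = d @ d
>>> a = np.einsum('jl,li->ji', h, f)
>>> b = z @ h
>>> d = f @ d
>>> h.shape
(11, 23)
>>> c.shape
(11, 11)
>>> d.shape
(23, 23)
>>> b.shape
(2, 11, 23)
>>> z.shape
(2, 11, 11)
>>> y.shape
(2,)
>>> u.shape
(2, 2)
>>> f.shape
(23, 23)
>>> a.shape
(11, 23)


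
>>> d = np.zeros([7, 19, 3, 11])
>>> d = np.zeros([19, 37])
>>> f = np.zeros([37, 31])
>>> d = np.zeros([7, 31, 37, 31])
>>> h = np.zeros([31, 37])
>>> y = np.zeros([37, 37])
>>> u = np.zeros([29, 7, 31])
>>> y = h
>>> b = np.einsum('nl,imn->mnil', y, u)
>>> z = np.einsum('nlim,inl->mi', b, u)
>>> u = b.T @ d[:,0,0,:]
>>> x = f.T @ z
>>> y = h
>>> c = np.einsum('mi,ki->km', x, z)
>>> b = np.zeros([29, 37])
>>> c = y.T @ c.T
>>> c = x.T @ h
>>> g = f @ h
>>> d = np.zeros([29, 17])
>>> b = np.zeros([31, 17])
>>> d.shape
(29, 17)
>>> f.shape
(37, 31)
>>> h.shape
(31, 37)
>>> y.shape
(31, 37)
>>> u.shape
(37, 29, 31, 31)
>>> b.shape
(31, 17)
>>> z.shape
(37, 29)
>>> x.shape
(31, 29)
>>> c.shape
(29, 37)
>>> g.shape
(37, 37)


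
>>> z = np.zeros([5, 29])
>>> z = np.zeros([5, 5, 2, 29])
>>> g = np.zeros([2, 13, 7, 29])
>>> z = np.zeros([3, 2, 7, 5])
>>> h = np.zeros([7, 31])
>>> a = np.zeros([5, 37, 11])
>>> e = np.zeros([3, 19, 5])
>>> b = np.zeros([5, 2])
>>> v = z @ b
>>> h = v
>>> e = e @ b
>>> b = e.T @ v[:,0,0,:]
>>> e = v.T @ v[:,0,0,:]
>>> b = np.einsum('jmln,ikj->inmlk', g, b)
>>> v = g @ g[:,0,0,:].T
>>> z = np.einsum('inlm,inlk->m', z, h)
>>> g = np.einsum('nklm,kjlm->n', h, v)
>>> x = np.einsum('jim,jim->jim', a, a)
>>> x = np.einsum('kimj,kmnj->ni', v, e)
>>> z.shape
(5,)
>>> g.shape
(3,)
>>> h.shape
(3, 2, 7, 2)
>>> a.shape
(5, 37, 11)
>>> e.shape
(2, 7, 2, 2)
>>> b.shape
(2, 29, 13, 7, 19)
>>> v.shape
(2, 13, 7, 2)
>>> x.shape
(2, 13)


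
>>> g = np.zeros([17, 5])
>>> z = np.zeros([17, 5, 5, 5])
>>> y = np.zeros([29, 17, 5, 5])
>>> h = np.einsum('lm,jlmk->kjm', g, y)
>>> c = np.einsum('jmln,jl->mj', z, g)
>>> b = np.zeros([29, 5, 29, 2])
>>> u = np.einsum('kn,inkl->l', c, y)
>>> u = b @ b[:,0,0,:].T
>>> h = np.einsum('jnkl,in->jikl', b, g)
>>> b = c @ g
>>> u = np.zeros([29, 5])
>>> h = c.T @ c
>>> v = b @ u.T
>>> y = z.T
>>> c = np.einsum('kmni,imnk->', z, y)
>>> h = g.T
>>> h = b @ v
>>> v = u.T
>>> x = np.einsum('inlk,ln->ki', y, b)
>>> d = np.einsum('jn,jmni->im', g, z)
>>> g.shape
(17, 5)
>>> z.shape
(17, 5, 5, 5)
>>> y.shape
(5, 5, 5, 17)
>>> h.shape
(5, 29)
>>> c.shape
()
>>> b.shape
(5, 5)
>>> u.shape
(29, 5)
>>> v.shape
(5, 29)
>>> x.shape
(17, 5)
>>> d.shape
(5, 5)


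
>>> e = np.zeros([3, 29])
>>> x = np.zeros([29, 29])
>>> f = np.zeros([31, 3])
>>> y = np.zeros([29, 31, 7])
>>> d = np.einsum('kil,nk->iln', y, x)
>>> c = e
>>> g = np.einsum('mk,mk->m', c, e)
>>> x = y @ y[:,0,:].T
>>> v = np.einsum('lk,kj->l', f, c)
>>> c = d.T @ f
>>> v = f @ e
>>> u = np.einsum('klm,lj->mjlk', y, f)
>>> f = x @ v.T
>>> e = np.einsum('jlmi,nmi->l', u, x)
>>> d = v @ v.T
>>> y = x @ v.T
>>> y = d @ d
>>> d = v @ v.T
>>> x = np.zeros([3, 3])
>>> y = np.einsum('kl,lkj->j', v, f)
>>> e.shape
(3,)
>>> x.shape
(3, 3)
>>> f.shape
(29, 31, 31)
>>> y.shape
(31,)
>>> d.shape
(31, 31)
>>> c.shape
(29, 7, 3)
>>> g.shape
(3,)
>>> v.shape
(31, 29)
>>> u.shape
(7, 3, 31, 29)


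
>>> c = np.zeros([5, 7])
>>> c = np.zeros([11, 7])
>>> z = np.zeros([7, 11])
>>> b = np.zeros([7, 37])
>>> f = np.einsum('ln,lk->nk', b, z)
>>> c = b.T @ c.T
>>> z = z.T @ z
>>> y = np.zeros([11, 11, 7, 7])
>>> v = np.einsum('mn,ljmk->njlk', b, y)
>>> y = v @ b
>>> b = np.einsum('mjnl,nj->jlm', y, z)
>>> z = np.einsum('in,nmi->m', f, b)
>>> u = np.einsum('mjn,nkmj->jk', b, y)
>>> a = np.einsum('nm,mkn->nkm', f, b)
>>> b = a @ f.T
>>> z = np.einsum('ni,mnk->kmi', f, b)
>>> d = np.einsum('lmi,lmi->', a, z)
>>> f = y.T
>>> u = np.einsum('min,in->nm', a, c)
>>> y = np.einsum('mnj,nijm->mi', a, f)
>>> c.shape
(37, 11)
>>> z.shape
(37, 37, 11)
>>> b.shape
(37, 37, 37)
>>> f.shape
(37, 11, 11, 37)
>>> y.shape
(37, 11)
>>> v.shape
(37, 11, 11, 7)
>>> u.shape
(11, 37)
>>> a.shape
(37, 37, 11)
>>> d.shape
()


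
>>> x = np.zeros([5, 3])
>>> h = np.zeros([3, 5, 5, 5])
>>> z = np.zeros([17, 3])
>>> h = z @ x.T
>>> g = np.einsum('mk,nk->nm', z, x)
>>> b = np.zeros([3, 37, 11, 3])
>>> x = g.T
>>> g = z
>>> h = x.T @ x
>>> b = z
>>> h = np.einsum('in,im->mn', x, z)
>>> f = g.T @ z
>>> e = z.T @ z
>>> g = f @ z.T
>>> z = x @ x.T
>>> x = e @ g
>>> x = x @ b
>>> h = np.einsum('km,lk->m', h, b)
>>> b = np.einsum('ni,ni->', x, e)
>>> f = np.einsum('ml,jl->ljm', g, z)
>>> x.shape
(3, 3)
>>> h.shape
(5,)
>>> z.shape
(17, 17)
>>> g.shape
(3, 17)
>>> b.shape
()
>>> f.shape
(17, 17, 3)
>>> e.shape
(3, 3)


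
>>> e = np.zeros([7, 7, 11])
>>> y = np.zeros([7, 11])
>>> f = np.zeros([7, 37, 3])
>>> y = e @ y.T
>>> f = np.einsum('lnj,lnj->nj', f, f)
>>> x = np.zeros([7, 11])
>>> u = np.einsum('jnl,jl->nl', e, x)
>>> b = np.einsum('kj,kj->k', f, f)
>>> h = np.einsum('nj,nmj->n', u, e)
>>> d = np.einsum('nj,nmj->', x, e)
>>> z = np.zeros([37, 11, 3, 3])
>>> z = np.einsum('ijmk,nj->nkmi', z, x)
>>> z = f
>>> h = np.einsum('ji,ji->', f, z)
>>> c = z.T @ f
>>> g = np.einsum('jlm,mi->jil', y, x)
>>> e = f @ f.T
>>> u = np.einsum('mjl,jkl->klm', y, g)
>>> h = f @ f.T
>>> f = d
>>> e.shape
(37, 37)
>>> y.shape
(7, 7, 7)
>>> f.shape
()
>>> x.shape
(7, 11)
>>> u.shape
(11, 7, 7)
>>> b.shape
(37,)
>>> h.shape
(37, 37)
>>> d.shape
()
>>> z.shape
(37, 3)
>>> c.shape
(3, 3)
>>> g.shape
(7, 11, 7)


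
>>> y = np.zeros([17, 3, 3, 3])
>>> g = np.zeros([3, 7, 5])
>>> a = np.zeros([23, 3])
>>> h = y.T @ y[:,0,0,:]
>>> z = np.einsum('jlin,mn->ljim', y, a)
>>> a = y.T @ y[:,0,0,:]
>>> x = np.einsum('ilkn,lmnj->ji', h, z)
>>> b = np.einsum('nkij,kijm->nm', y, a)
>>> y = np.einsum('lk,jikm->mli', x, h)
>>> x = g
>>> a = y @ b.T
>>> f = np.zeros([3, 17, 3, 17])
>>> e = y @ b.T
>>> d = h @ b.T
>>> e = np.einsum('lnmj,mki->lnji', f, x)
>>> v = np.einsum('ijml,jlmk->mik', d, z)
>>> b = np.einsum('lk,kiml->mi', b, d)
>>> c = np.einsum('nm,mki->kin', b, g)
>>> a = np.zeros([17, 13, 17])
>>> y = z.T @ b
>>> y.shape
(23, 3, 17, 3)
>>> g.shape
(3, 7, 5)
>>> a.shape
(17, 13, 17)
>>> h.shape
(3, 3, 3, 3)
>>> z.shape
(3, 17, 3, 23)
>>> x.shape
(3, 7, 5)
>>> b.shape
(3, 3)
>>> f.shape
(3, 17, 3, 17)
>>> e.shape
(3, 17, 17, 5)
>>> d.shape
(3, 3, 3, 17)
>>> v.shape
(3, 3, 23)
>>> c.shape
(7, 5, 3)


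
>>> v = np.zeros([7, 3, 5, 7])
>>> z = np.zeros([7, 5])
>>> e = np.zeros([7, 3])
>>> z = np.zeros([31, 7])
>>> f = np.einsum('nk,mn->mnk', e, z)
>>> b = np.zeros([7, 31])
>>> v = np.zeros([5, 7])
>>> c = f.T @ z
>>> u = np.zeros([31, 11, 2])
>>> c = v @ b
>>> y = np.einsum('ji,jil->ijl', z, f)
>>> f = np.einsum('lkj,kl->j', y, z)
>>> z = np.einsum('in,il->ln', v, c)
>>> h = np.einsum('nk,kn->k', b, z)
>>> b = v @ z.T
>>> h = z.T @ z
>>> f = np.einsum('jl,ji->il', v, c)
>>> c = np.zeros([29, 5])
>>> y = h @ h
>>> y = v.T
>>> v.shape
(5, 7)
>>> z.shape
(31, 7)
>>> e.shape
(7, 3)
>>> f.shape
(31, 7)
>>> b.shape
(5, 31)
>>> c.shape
(29, 5)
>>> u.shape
(31, 11, 2)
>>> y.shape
(7, 5)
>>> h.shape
(7, 7)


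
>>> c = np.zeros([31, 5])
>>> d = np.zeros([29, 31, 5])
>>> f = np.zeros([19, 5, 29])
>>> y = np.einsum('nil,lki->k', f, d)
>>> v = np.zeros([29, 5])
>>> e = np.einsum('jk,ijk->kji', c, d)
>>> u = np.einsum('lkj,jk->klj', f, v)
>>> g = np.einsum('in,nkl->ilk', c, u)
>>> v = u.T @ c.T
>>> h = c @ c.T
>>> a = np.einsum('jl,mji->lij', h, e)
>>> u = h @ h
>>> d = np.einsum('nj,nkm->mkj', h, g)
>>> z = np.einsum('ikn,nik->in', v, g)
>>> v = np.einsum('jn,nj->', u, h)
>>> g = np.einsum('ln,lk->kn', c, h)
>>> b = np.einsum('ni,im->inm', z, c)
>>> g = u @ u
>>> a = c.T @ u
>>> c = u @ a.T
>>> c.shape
(31, 5)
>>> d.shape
(19, 29, 31)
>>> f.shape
(19, 5, 29)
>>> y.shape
(31,)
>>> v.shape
()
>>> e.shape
(5, 31, 29)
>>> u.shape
(31, 31)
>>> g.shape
(31, 31)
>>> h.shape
(31, 31)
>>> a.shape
(5, 31)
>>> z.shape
(29, 31)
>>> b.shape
(31, 29, 5)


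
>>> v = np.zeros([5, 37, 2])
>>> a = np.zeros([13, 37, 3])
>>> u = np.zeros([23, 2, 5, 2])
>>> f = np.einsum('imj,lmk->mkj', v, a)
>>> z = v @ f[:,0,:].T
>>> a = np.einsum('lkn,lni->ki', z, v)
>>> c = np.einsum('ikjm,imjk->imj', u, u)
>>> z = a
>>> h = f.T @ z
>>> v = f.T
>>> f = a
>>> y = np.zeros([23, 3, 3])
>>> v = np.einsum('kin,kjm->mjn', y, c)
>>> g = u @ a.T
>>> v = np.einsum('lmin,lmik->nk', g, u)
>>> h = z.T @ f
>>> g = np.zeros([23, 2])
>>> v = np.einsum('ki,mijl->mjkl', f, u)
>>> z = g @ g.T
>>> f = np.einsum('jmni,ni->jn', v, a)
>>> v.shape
(23, 5, 37, 2)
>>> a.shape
(37, 2)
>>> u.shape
(23, 2, 5, 2)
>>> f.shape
(23, 37)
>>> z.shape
(23, 23)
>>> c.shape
(23, 2, 5)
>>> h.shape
(2, 2)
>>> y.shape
(23, 3, 3)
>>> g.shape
(23, 2)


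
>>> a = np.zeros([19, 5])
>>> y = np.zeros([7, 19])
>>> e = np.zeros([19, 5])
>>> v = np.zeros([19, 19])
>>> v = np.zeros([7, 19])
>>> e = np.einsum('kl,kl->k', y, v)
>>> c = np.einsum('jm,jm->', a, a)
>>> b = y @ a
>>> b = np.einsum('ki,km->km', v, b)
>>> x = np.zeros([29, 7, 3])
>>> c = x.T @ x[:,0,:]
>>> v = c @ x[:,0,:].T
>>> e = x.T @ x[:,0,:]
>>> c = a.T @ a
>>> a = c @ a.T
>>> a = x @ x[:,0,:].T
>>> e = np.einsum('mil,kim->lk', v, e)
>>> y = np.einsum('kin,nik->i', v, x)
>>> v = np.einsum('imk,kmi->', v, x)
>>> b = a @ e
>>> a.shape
(29, 7, 29)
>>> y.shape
(7,)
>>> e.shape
(29, 3)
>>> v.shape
()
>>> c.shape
(5, 5)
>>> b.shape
(29, 7, 3)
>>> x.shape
(29, 7, 3)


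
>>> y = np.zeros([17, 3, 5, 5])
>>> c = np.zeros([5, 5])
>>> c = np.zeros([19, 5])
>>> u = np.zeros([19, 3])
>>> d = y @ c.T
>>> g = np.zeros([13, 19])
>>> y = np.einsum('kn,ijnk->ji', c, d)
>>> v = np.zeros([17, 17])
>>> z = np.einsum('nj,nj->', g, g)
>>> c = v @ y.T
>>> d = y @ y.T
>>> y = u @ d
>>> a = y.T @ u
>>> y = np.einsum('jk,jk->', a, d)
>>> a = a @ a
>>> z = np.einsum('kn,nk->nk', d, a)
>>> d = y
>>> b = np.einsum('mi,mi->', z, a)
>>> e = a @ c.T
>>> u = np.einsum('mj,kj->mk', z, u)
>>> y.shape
()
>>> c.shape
(17, 3)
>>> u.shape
(3, 19)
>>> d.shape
()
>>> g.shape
(13, 19)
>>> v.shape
(17, 17)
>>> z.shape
(3, 3)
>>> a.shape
(3, 3)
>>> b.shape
()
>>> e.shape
(3, 17)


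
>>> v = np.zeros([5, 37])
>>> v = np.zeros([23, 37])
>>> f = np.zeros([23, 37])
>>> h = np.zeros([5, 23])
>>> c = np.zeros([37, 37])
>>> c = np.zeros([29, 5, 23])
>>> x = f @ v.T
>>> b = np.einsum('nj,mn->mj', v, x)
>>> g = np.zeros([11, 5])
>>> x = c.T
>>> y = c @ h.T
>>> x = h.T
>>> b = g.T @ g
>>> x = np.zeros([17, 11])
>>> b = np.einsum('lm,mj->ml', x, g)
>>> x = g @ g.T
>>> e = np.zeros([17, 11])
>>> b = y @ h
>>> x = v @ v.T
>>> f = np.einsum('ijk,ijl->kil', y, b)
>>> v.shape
(23, 37)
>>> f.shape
(5, 29, 23)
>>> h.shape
(5, 23)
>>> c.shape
(29, 5, 23)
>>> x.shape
(23, 23)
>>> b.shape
(29, 5, 23)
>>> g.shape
(11, 5)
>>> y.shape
(29, 5, 5)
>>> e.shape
(17, 11)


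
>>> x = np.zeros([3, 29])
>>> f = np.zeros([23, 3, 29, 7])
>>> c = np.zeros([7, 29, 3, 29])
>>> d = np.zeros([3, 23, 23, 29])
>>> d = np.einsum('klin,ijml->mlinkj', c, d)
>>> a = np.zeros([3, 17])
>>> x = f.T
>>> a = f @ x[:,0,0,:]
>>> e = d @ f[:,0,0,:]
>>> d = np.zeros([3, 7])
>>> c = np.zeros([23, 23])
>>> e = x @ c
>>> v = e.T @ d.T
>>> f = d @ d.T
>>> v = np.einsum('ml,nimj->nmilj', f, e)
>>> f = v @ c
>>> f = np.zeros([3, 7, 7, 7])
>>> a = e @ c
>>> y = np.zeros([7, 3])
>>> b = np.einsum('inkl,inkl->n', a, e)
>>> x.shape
(7, 29, 3, 23)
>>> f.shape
(3, 7, 7, 7)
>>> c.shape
(23, 23)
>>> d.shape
(3, 7)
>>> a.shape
(7, 29, 3, 23)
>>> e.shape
(7, 29, 3, 23)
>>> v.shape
(7, 3, 29, 3, 23)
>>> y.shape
(7, 3)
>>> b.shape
(29,)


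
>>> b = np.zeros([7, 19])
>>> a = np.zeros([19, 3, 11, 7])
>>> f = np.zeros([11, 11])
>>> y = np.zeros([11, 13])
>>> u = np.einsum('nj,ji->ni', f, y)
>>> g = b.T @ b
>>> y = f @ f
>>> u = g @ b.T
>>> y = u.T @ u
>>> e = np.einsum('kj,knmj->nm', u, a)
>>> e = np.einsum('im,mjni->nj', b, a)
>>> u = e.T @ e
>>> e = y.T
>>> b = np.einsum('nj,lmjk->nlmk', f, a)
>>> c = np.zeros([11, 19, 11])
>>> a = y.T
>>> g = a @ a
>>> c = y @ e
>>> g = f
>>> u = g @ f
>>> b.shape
(11, 19, 3, 7)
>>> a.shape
(7, 7)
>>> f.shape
(11, 11)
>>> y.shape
(7, 7)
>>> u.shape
(11, 11)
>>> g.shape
(11, 11)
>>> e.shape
(7, 7)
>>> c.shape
(7, 7)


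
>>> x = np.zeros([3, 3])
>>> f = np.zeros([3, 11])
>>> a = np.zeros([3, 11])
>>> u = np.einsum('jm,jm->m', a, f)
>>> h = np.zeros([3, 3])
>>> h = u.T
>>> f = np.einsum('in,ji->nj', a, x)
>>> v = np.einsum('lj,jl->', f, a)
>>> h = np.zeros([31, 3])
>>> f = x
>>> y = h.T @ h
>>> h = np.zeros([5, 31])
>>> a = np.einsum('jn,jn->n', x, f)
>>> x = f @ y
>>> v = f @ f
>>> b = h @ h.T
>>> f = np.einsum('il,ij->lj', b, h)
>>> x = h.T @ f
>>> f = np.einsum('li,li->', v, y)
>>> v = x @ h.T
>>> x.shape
(31, 31)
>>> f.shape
()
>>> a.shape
(3,)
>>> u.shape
(11,)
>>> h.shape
(5, 31)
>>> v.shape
(31, 5)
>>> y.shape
(3, 3)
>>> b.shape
(5, 5)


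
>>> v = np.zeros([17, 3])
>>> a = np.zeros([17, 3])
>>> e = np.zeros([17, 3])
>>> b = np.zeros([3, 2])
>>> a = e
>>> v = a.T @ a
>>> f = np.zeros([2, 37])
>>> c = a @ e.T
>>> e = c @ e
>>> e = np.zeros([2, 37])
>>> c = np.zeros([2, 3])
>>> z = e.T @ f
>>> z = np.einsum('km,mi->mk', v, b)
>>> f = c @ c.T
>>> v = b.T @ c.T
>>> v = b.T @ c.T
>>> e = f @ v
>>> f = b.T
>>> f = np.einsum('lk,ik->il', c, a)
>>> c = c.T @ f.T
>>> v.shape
(2, 2)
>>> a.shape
(17, 3)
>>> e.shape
(2, 2)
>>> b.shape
(3, 2)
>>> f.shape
(17, 2)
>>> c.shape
(3, 17)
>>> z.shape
(3, 3)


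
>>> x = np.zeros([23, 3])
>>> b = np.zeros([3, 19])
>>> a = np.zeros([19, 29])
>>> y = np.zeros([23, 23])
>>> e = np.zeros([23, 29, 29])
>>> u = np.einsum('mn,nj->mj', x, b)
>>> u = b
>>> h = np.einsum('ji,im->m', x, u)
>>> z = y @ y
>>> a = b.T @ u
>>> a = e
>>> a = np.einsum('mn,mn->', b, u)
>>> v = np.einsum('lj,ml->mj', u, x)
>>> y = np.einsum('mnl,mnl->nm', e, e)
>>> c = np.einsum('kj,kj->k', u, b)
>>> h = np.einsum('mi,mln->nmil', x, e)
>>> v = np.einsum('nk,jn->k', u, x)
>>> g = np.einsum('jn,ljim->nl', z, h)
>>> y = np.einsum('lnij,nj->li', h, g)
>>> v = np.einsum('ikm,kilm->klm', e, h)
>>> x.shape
(23, 3)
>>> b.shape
(3, 19)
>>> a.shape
()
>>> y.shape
(29, 3)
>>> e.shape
(23, 29, 29)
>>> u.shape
(3, 19)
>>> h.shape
(29, 23, 3, 29)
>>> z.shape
(23, 23)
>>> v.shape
(29, 3, 29)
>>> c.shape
(3,)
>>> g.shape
(23, 29)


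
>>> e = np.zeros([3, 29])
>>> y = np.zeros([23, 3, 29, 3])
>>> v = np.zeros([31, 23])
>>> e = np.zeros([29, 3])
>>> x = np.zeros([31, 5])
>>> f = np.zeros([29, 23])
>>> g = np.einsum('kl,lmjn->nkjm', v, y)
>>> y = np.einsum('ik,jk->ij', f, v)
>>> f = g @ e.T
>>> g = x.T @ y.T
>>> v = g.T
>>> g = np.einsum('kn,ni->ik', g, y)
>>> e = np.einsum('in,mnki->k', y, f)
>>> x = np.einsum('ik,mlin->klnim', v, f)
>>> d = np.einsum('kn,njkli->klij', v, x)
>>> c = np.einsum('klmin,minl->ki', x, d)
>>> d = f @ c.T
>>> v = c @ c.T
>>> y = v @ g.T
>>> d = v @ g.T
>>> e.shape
(29,)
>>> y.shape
(5, 31)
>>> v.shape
(5, 5)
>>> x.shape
(5, 31, 29, 29, 3)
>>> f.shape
(3, 31, 29, 29)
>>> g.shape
(31, 5)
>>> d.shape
(5, 31)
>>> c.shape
(5, 29)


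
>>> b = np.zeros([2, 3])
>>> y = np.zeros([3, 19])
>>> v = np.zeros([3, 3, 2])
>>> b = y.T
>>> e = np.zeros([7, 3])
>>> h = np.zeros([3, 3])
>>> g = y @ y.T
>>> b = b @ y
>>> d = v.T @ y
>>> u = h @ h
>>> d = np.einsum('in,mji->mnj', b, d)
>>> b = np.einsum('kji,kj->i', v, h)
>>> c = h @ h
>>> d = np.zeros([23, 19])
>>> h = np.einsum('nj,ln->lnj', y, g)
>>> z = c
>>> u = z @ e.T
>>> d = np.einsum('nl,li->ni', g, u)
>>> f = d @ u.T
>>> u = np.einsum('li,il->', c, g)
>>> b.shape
(2,)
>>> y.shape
(3, 19)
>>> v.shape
(3, 3, 2)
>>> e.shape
(7, 3)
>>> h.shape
(3, 3, 19)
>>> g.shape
(3, 3)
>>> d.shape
(3, 7)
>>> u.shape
()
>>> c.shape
(3, 3)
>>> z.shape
(3, 3)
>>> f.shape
(3, 3)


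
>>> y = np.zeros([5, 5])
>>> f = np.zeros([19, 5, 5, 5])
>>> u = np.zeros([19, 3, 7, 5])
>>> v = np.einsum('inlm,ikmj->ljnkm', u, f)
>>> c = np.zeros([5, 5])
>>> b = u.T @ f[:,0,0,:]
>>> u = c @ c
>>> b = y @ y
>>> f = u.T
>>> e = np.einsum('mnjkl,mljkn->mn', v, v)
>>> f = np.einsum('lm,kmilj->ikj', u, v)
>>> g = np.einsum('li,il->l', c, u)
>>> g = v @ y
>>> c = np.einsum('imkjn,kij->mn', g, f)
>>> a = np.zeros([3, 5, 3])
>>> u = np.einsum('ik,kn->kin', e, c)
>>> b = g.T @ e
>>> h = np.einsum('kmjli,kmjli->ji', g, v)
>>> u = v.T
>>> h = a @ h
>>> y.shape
(5, 5)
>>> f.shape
(3, 7, 5)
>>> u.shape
(5, 5, 3, 5, 7)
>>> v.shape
(7, 5, 3, 5, 5)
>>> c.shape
(5, 5)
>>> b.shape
(5, 5, 3, 5, 5)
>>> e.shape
(7, 5)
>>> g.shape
(7, 5, 3, 5, 5)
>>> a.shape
(3, 5, 3)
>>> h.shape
(3, 5, 5)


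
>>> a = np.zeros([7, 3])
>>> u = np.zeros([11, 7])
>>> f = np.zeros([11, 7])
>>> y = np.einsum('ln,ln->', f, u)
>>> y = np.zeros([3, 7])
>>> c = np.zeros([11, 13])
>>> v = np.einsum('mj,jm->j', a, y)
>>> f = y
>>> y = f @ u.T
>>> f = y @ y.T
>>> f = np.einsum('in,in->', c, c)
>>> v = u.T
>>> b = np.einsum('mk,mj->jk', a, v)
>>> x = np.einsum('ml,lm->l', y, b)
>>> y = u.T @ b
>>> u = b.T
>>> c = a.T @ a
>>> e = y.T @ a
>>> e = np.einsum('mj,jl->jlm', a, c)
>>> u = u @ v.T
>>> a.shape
(7, 3)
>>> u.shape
(3, 7)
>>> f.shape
()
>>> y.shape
(7, 3)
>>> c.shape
(3, 3)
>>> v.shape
(7, 11)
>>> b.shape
(11, 3)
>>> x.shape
(11,)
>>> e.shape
(3, 3, 7)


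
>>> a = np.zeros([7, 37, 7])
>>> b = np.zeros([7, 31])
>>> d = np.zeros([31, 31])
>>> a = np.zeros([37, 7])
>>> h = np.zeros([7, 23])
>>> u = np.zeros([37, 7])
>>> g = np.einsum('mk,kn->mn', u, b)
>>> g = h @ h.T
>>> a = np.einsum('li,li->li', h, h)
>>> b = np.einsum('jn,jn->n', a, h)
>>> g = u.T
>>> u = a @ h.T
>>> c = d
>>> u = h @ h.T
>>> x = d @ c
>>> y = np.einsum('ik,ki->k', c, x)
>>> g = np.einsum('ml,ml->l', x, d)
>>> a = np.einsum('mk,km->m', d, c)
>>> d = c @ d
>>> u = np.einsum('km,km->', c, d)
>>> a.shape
(31,)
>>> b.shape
(23,)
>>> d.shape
(31, 31)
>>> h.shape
(7, 23)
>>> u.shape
()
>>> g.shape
(31,)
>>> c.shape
(31, 31)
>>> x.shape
(31, 31)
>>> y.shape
(31,)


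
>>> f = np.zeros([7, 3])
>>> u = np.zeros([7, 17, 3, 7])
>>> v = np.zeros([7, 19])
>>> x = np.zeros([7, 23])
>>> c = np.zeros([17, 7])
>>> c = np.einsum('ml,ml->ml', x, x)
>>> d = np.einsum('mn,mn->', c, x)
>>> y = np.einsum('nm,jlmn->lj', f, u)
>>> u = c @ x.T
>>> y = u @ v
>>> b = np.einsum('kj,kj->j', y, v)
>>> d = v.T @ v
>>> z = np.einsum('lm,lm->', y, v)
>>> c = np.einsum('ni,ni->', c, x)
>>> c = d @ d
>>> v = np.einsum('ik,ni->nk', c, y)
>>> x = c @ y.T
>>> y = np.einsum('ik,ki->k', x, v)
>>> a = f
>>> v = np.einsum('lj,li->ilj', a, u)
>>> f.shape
(7, 3)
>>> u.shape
(7, 7)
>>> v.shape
(7, 7, 3)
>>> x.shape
(19, 7)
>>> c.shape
(19, 19)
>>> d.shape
(19, 19)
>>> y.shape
(7,)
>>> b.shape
(19,)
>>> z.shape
()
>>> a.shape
(7, 3)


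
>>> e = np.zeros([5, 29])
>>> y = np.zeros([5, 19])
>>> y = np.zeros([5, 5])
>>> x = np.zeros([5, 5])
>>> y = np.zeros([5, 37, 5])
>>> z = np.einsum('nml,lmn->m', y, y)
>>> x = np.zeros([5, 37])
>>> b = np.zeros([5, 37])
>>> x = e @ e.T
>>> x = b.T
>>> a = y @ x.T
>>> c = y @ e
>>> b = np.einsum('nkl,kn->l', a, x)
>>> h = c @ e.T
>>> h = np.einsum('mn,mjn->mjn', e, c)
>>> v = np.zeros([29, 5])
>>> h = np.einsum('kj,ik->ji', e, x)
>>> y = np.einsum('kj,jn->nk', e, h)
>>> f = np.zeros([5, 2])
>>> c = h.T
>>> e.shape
(5, 29)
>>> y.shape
(37, 5)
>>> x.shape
(37, 5)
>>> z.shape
(37,)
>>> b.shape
(37,)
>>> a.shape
(5, 37, 37)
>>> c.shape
(37, 29)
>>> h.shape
(29, 37)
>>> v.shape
(29, 5)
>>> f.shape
(5, 2)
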